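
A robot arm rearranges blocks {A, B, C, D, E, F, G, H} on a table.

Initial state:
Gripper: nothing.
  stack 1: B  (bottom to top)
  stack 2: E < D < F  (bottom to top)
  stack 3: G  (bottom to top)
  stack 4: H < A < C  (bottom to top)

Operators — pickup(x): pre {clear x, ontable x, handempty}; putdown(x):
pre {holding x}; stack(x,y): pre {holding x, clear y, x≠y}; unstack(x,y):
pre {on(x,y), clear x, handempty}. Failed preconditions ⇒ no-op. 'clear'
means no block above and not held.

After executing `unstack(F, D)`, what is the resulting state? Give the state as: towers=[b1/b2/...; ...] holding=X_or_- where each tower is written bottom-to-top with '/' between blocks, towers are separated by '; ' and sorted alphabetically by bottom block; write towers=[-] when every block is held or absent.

before: towers=[B; E/D/F; G; H/A/C] holding=-
pre[unstack(F, D)]: on(F,D) yes, clear(F) yes, handempty yes
all met → apply unstack(F, D)
after:  towers=[B; E/D; G; H/A/C] holding=F

towers=[B; E/D; G; H/A/C] holding=F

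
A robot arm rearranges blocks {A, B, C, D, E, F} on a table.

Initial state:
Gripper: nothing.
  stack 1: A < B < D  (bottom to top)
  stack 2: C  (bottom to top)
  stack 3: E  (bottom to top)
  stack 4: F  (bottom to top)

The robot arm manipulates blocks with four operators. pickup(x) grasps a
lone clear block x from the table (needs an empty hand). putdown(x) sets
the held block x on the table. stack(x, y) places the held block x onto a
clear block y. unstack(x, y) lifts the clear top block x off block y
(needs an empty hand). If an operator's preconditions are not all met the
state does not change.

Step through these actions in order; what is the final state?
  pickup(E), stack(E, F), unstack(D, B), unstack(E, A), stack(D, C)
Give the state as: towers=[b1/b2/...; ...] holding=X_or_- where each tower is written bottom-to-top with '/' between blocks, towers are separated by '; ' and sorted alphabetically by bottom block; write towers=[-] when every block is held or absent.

step 1 (pickup(E)): towers=[A/B/D; C; F] holding=E
step 2 (stack(E, F)): towers=[A/B/D; C; F/E] holding=-
step 3 (unstack(D, B)): towers=[A/B; C; F/E] holding=D
step 4 (unstack(E, A)) [no-op]: towers=[A/B; C; F/E] holding=D
step 5 (stack(D, C)): towers=[A/B; C/D; F/E] holding=-

towers=[A/B; C/D; F/E] holding=-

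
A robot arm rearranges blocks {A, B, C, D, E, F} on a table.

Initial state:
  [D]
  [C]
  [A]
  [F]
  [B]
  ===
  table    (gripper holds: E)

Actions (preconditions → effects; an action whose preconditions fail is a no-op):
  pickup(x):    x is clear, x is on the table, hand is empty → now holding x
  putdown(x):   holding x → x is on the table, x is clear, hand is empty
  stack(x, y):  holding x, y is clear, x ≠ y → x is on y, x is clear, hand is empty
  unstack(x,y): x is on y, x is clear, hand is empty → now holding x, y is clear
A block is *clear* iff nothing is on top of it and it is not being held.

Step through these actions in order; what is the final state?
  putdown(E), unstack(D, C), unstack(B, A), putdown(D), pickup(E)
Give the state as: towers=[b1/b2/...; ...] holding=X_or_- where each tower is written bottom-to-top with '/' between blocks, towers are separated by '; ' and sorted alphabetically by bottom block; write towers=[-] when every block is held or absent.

towers=[B/F/A/C; D] holding=E

step 1 (putdown(E)): towers=[B/F/A/C/D; E] holding=-
step 2 (unstack(D, C)): towers=[B/F/A/C; E] holding=D
step 3 (unstack(B, A)) [no-op]: towers=[B/F/A/C; E] holding=D
step 4 (putdown(D)): towers=[B/F/A/C; D; E] holding=-
step 5 (pickup(E)): towers=[B/F/A/C; D] holding=E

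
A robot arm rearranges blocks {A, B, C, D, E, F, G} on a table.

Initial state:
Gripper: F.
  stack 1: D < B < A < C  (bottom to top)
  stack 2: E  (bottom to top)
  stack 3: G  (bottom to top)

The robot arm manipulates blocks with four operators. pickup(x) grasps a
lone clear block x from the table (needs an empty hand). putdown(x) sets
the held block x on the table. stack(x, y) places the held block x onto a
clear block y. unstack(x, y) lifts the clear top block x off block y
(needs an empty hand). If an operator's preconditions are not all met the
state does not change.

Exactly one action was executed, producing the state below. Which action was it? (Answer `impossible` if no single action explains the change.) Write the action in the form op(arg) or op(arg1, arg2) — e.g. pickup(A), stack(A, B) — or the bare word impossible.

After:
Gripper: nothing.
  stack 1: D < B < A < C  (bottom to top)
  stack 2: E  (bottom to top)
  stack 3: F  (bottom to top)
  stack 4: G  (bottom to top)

putdown(F)

target: towers=[D/B/A/C; E; F; G] holding=-
        putdown(F) → towers=[D/B/A/C; E; F; G] holding=-  ← match
       stack(F, G) → towers=[D/B/A/C; E; G/F] holding=-
       stack(F, E) → towers=[D/B/A/C; E/F; G] holding=-
       stack(F, C) → towers=[D/B/A/C/F; E; G] holding=-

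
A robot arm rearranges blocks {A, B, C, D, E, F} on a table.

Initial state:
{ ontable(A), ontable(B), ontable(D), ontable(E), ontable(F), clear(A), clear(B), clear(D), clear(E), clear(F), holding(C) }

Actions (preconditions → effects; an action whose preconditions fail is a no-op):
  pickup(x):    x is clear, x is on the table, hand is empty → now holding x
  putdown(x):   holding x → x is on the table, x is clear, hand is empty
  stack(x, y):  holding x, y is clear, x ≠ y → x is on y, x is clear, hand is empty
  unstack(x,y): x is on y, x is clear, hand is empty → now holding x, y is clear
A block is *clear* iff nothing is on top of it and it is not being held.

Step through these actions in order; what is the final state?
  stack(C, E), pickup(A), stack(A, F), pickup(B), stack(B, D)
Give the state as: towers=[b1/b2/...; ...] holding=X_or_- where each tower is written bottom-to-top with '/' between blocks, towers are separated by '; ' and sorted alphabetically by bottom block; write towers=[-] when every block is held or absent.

towers=[D/B; E/C; F/A] holding=-

step 1 (stack(C, E)): towers=[A; B; D; E/C; F] holding=-
step 2 (pickup(A)): towers=[B; D; E/C; F] holding=A
step 3 (stack(A, F)): towers=[B; D; E/C; F/A] holding=-
step 4 (pickup(B)): towers=[D; E/C; F/A] holding=B
step 5 (stack(B, D)): towers=[D/B; E/C; F/A] holding=-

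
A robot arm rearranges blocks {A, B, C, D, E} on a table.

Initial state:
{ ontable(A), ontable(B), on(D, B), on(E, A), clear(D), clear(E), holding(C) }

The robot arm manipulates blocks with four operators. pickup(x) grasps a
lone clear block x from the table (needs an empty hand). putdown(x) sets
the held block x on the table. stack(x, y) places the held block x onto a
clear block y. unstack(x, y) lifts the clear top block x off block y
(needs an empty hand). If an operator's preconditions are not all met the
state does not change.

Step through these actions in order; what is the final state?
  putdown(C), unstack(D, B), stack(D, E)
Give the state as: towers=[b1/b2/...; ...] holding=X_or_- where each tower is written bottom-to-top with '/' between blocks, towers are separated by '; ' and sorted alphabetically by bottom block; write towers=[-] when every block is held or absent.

towers=[A/E/D; B; C] holding=-

step 1 (putdown(C)): towers=[A/E; B/D; C] holding=-
step 2 (unstack(D, B)): towers=[A/E; B; C] holding=D
step 3 (stack(D, E)): towers=[A/E/D; B; C] holding=-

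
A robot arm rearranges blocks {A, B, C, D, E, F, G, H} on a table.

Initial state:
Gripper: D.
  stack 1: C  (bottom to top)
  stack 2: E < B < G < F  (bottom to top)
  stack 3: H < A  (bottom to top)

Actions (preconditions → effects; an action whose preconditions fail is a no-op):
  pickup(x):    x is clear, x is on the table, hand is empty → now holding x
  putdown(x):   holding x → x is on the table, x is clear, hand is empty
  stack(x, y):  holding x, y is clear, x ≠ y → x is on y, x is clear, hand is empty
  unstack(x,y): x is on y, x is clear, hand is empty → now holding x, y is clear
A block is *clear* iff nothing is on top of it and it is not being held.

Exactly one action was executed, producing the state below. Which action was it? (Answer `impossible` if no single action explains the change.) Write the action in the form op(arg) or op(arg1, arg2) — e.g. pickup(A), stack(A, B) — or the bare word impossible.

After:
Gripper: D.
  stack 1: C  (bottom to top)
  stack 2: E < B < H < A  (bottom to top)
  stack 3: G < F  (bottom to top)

impossible

target: towers=[C; E/B/H/A; G/F] holding=D
        putdown(D) → towers=[C; D; E/B/G/F; H/A] holding=-
       stack(D, A) → towers=[C; E/B/G/F; H/A/D] holding=-
       stack(D, F) → towers=[C; E/B/G/F/D; H/A] holding=-
       stack(D, C) → towers=[C/D; E/B/G/F; H/A] holding=-
none of the 4 applicable actions match → impossible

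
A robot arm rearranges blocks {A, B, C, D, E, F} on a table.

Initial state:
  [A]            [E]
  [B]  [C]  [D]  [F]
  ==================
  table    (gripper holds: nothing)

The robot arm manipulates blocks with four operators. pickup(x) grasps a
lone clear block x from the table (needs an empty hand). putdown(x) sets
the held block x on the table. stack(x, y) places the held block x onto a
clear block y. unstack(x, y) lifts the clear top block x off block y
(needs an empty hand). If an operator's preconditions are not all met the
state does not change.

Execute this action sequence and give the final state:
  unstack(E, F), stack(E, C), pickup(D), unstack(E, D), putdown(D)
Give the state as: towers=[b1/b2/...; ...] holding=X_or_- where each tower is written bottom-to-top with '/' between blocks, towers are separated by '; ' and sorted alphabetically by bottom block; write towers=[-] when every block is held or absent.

step 1 (unstack(E, F)): towers=[B/A; C; D; F] holding=E
step 2 (stack(E, C)): towers=[B/A; C/E; D; F] holding=-
step 3 (pickup(D)): towers=[B/A; C/E; F] holding=D
step 4 (unstack(E, D)) [no-op]: towers=[B/A; C/E; F] holding=D
step 5 (putdown(D)): towers=[B/A; C/E; D; F] holding=-

towers=[B/A; C/E; D; F] holding=-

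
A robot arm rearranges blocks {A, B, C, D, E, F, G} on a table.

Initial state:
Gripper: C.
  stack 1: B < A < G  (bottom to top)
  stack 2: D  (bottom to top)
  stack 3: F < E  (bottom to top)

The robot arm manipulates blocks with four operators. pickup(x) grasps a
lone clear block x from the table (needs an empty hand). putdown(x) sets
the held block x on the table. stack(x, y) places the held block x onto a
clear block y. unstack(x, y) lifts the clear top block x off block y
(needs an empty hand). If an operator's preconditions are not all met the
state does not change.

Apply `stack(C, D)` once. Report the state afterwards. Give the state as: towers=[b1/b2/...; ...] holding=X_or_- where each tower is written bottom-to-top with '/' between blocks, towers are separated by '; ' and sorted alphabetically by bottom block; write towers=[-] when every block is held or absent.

towers=[B/A/G; D/C; F/E] holding=-

before: towers=[B/A/G; D; F/E] holding=C
pre[stack(C, D)]: holding(C) yes, clear(D) yes, C≠D yes
all met → apply stack(C, D)
after:  towers=[B/A/G; D/C; F/E] holding=-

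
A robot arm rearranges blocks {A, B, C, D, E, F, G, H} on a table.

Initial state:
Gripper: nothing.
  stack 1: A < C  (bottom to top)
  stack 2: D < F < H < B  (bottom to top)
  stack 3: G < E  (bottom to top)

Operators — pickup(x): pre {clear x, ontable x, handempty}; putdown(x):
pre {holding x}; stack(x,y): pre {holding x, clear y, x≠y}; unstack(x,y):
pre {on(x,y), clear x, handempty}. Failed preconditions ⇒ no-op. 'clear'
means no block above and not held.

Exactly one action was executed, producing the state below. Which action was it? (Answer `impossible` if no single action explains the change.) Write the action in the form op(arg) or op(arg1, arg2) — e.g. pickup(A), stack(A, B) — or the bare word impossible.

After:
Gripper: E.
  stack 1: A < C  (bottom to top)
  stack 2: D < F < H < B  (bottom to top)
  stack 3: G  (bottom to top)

unstack(E, G)

target: towers=[A/C; D/F/H/B; G] holding=E
     unstack(E, G) → towers=[A/C; D/F/H/B; G] holding=E  ← match
     unstack(B, H) → towers=[A/C; D/F/H; G/E] holding=B
     unstack(C, A) → towers=[A; D/F/H/B; G/E] holding=C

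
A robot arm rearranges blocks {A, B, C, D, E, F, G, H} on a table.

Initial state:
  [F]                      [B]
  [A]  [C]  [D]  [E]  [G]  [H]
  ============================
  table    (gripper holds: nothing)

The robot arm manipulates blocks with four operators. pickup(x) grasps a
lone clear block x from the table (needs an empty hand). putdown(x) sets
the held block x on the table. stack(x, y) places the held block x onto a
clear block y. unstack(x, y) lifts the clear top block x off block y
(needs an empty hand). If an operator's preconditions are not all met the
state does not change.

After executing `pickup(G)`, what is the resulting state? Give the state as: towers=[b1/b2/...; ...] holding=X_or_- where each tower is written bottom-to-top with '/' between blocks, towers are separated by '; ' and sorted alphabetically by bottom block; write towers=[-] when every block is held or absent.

before: towers=[A/F; C; D; E; G; H/B] holding=-
pre[pickup(G)]: clear(G) ✓, ontable(G) ✓, handempty ✓
all met → apply pickup(G)
after:  towers=[A/F; C; D; E; H/B] holding=G

towers=[A/F; C; D; E; H/B] holding=G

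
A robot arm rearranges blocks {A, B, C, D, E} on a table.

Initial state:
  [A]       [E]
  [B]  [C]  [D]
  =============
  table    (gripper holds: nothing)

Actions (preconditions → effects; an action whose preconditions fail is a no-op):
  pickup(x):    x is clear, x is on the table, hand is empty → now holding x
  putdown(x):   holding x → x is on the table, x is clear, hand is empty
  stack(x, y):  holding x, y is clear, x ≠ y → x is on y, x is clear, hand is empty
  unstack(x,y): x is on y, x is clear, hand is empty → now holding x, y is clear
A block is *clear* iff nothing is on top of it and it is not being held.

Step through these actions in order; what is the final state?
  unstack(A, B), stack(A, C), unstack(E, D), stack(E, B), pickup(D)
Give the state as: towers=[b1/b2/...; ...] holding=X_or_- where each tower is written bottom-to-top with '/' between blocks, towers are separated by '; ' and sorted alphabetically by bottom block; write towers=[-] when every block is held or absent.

towers=[B/E; C/A] holding=D

step 1 (unstack(A, B)): towers=[B; C; D/E] holding=A
step 2 (stack(A, C)): towers=[B; C/A; D/E] holding=-
step 3 (unstack(E, D)): towers=[B; C/A; D] holding=E
step 4 (stack(E, B)): towers=[B/E; C/A; D] holding=-
step 5 (pickup(D)): towers=[B/E; C/A] holding=D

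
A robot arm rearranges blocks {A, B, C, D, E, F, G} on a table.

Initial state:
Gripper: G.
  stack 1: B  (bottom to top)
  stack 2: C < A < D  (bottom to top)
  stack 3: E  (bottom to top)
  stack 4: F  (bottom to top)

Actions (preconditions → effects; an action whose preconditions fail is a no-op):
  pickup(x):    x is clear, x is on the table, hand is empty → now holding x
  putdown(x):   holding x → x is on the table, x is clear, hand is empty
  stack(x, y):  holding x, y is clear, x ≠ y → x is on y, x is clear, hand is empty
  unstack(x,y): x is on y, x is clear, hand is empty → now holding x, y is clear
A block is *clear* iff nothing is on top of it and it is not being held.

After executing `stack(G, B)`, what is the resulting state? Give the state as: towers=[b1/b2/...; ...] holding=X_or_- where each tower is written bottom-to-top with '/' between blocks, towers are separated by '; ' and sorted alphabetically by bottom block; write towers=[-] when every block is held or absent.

before: towers=[B; C/A/D; E; F] holding=G
pre[stack(G, B)]: holding(G) ✓, clear(B) ✓, G≠B ✓
all met → apply stack(G, B)
after:  towers=[B/G; C/A/D; E; F] holding=-

towers=[B/G; C/A/D; E; F] holding=-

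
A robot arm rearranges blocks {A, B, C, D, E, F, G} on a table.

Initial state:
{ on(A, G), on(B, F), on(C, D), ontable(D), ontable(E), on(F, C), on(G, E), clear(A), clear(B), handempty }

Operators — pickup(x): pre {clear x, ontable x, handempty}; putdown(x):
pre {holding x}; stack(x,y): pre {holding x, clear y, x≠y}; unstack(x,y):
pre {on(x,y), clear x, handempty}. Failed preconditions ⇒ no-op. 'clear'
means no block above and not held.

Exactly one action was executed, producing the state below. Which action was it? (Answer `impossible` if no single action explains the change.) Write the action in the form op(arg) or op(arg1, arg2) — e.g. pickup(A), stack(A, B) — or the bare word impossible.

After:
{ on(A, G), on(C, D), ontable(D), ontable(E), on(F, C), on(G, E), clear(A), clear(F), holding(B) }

unstack(B, F)

target: towers=[D/C/F; E/G/A] holding=B
     unstack(B, F) → towers=[D/C/F; E/G/A] holding=B  ← match
     unstack(A, G) → towers=[D/C/F/B; E/G] holding=A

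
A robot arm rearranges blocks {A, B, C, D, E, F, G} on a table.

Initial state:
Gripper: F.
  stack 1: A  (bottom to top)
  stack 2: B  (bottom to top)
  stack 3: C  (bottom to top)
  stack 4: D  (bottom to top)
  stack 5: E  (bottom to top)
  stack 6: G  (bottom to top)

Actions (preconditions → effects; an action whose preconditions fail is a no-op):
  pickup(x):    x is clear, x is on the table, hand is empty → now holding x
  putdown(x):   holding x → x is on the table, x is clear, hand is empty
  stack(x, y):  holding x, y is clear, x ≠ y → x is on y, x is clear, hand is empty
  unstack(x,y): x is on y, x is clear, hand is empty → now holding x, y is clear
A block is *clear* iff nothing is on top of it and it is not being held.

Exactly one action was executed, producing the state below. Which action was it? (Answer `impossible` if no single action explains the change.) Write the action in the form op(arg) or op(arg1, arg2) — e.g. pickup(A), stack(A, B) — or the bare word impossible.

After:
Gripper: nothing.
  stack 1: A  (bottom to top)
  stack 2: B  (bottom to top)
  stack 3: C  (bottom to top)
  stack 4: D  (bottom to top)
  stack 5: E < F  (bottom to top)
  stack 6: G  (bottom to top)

stack(F, E)

target: towers=[A; B; C; D; E/F; G] holding=-
        putdown(F) → towers=[A; B; C; D; E; F; G] holding=-
       stack(F, B) → towers=[A; B/F; C; D; E; G] holding=-
       stack(F, G) → towers=[A; B; C; D; E; G/F] holding=-
       stack(F, D) → towers=[A; B; C; D/F; E; G] holding=-
       stack(F, A) → towers=[A/F; B; C; D; E; G] holding=-
       stack(F, E) → towers=[A; B; C; D; E/F; G] holding=-  ← match
       stack(F, C) → towers=[A; B; C/F; D; E; G] holding=-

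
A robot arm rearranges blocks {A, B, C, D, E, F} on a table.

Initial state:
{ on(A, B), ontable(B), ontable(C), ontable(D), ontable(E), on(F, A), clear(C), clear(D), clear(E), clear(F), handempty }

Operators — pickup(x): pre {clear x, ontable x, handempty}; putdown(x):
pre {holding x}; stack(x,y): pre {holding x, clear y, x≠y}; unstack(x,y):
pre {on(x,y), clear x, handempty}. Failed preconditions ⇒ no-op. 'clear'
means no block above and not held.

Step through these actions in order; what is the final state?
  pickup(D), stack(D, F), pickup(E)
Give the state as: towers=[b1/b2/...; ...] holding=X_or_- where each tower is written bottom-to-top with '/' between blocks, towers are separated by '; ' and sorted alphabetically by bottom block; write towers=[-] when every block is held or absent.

step 1 (pickup(D)): towers=[B/A/F; C; E] holding=D
step 2 (stack(D, F)): towers=[B/A/F/D; C; E] holding=-
step 3 (pickup(E)): towers=[B/A/F/D; C] holding=E

towers=[B/A/F/D; C] holding=E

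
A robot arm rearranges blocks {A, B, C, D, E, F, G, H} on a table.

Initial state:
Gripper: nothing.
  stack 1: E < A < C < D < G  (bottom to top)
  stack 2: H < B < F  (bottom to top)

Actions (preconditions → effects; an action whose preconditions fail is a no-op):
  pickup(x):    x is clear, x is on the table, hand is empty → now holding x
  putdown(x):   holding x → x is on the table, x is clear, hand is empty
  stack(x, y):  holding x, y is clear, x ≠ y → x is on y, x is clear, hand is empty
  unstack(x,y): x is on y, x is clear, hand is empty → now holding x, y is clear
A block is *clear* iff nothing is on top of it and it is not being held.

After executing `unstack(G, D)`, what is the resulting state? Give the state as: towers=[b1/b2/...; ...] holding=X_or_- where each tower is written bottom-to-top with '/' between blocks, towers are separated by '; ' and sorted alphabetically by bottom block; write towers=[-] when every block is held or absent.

before: towers=[E/A/C/D/G; H/B/F] holding=-
pre[unstack(G, D)]: on(G,D) ok, clear(G) ok, handempty ok
all met → apply unstack(G, D)
after:  towers=[E/A/C/D; H/B/F] holding=G

towers=[E/A/C/D; H/B/F] holding=G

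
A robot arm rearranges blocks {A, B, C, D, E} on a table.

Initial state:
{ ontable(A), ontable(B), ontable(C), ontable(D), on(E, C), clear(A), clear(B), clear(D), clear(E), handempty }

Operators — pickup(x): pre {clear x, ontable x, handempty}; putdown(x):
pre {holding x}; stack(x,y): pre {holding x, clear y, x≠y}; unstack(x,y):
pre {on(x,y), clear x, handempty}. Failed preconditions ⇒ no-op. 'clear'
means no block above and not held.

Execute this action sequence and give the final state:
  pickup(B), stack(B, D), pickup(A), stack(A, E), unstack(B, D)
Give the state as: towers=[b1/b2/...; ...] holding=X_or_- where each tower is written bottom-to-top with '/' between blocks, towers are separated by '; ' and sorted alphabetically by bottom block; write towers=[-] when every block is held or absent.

towers=[C/E/A; D] holding=B

step 1 (pickup(B)): towers=[A; C/E; D] holding=B
step 2 (stack(B, D)): towers=[A; C/E; D/B] holding=-
step 3 (pickup(A)): towers=[C/E; D/B] holding=A
step 4 (stack(A, E)): towers=[C/E/A; D/B] holding=-
step 5 (unstack(B, D)): towers=[C/E/A; D] holding=B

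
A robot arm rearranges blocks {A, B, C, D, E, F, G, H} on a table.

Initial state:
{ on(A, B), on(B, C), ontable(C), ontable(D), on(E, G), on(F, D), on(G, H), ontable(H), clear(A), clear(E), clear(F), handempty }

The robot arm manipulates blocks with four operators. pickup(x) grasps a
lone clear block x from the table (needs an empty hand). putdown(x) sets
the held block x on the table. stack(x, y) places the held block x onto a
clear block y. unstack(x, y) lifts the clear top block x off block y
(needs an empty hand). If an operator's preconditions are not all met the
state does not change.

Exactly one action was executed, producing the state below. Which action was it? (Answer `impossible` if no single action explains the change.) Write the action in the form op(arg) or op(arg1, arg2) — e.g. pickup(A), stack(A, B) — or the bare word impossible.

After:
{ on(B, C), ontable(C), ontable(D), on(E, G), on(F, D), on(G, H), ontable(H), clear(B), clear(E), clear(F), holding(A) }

unstack(A, B)

target: towers=[C/B; D/F; H/G/E] holding=A
     unstack(A, B) → towers=[C/B; D/F; H/G/E] holding=A  ← match
     unstack(E, G) → towers=[C/B/A; D/F; H/G] holding=E
     unstack(F, D) → towers=[C/B/A; D; H/G/E] holding=F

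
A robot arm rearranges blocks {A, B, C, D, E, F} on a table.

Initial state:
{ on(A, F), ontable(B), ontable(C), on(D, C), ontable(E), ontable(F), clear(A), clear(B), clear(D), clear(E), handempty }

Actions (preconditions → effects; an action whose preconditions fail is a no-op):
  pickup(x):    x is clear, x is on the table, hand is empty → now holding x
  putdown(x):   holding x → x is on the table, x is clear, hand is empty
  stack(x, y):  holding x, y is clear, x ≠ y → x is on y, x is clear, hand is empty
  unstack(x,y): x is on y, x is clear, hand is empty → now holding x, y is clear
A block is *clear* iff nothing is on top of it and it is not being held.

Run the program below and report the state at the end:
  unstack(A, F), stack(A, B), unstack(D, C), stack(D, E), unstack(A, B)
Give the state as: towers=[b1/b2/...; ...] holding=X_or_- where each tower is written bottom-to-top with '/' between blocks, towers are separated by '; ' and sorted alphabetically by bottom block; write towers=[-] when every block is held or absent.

towers=[B; C; E/D; F] holding=A

step 1 (unstack(A, F)): towers=[B; C/D; E; F] holding=A
step 2 (stack(A, B)): towers=[B/A; C/D; E; F] holding=-
step 3 (unstack(D, C)): towers=[B/A; C; E; F] holding=D
step 4 (stack(D, E)): towers=[B/A; C; E/D; F] holding=-
step 5 (unstack(A, B)): towers=[B; C; E/D; F] holding=A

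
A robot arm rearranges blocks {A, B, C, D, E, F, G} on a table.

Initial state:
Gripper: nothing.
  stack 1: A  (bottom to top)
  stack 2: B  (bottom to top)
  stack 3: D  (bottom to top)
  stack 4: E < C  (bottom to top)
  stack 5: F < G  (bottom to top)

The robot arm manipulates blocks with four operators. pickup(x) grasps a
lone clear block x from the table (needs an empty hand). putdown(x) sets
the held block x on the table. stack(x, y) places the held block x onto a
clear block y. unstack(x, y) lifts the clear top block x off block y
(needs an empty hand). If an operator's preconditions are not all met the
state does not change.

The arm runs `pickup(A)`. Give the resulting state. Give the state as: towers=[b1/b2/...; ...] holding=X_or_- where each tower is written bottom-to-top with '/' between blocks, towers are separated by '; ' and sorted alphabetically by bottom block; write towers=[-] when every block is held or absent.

towers=[B; D; E/C; F/G] holding=A

before: towers=[A; B; D; E/C; F/G] holding=-
pre[pickup(A)]: clear(A) ✓, ontable(A) ✓, handempty ✓
all met → apply pickup(A)
after:  towers=[B; D; E/C; F/G] holding=A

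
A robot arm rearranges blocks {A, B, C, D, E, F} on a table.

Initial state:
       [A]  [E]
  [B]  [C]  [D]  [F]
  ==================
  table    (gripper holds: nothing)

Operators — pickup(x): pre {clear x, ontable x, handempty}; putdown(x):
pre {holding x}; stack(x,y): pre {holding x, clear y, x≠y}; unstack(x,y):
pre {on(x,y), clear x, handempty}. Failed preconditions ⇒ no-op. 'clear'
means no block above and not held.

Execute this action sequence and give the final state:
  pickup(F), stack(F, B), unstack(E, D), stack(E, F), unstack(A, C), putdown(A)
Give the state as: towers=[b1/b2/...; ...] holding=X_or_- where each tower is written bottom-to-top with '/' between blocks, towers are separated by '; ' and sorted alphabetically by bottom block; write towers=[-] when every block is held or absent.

step 1 (pickup(F)): towers=[B; C/A; D/E] holding=F
step 2 (stack(F, B)): towers=[B/F; C/A; D/E] holding=-
step 3 (unstack(E, D)): towers=[B/F; C/A; D] holding=E
step 4 (stack(E, F)): towers=[B/F/E; C/A; D] holding=-
step 5 (unstack(A, C)): towers=[B/F/E; C; D] holding=A
step 6 (putdown(A)): towers=[A; B/F/E; C; D] holding=-

towers=[A; B/F/E; C; D] holding=-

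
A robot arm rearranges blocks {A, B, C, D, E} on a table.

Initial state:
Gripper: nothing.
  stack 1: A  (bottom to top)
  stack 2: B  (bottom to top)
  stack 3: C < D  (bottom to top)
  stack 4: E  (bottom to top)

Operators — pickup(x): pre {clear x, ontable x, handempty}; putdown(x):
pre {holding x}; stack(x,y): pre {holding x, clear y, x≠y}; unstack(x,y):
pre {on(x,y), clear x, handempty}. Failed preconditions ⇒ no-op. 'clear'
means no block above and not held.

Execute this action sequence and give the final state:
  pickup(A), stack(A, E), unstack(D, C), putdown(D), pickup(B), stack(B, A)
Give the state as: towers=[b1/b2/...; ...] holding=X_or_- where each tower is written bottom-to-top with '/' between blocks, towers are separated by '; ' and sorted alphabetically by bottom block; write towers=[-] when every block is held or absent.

step 1 (pickup(A)): towers=[B; C/D; E] holding=A
step 2 (stack(A, E)): towers=[B; C/D; E/A] holding=-
step 3 (unstack(D, C)): towers=[B; C; E/A] holding=D
step 4 (putdown(D)): towers=[B; C; D; E/A] holding=-
step 5 (pickup(B)): towers=[C; D; E/A] holding=B
step 6 (stack(B, A)): towers=[C; D; E/A/B] holding=-

towers=[C; D; E/A/B] holding=-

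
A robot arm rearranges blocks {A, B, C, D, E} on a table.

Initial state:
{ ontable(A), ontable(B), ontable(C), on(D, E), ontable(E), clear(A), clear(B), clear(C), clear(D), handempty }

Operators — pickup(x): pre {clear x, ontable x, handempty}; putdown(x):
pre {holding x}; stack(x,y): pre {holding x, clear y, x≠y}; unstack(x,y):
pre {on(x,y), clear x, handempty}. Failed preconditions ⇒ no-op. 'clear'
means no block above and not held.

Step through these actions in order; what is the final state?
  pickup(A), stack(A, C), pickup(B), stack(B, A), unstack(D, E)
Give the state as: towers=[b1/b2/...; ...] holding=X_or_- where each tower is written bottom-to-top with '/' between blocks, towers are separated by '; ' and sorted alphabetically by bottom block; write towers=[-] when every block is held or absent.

towers=[C/A/B; E] holding=D

step 1 (pickup(A)): towers=[B; C; E/D] holding=A
step 2 (stack(A, C)): towers=[B; C/A; E/D] holding=-
step 3 (pickup(B)): towers=[C/A; E/D] holding=B
step 4 (stack(B, A)): towers=[C/A/B; E/D] holding=-
step 5 (unstack(D, E)): towers=[C/A/B; E] holding=D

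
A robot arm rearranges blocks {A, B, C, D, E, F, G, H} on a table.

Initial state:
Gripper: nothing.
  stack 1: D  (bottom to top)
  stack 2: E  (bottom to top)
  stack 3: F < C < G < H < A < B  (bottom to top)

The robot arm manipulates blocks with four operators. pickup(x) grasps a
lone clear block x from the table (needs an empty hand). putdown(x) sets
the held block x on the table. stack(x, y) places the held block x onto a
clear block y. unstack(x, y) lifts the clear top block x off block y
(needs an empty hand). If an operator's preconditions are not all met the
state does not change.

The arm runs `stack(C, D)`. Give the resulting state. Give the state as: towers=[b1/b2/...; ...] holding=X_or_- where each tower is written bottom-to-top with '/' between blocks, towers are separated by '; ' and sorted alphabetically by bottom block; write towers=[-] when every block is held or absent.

towers=[D; E; F/C/G/H/A/B] holding=-

before: towers=[D; E; F/C/G/H/A/B] holding=-
pre[stack(C, D)]: holding(C) ✗, clear(D) ✓, C≠D ✓
holding(C) unmet → stack(C, D) is a no-op
after:  towers=[D; E; F/C/G/H/A/B] holding=-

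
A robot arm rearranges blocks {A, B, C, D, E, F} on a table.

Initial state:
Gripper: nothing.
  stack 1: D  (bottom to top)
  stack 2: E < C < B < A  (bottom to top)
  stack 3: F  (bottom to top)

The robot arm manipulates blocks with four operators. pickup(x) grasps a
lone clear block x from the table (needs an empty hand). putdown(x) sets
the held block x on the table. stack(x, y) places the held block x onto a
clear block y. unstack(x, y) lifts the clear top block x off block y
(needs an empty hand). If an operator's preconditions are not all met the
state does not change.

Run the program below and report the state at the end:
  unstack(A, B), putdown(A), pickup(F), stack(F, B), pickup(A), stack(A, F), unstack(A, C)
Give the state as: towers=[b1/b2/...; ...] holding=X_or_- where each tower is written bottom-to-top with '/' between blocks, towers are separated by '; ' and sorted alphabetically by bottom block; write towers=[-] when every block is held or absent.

step 1 (unstack(A, B)): towers=[D; E/C/B; F] holding=A
step 2 (putdown(A)): towers=[A; D; E/C/B; F] holding=-
step 3 (pickup(F)): towers=[A; D; E/C/B] holding=F
step 4 (stack(F, B)): towers=[A; D; E/C/B/F] holding=-
step 5 (pickup(A)): towers=[D; E/C/B/F] holding=A
step 6 (stack(A, F)): towers=[D; E/C/B/F/A] holding=-
step 7 (unstack(A, C)) [no-op]: towers=[D; E/C/B/F/A] holding=-

towers=[D; E/C/B/F/A] holding=-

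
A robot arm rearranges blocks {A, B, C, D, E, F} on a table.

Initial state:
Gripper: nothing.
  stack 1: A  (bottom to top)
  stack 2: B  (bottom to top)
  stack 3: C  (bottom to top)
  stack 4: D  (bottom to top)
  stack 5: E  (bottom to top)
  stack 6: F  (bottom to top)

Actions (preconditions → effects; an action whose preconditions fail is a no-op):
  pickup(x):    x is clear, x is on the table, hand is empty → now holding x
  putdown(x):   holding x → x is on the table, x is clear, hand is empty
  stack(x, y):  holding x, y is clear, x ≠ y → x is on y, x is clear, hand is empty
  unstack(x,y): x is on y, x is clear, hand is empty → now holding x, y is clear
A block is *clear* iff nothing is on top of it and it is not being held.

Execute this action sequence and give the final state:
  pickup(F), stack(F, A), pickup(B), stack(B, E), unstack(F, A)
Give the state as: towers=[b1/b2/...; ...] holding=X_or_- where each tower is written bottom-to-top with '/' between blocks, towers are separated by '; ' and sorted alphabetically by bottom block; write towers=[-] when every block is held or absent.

towers=[A; C; D; E/B] holding=F

step 1 (pickup(F)): towers=[A; B; C; D; E] holding=F
step 2 (stack(F, A)): towers=[A/F; B; C; D; E] holding=-
step 3 (pickup(B)): towers=[A/F; C; D; E] holding=B
step 4 (stack(B, E)): towers=[A/F; C; D; E/B] holding=-
step 5 (unstack(F, A)): towers=[A; C; D; E/B] holding=F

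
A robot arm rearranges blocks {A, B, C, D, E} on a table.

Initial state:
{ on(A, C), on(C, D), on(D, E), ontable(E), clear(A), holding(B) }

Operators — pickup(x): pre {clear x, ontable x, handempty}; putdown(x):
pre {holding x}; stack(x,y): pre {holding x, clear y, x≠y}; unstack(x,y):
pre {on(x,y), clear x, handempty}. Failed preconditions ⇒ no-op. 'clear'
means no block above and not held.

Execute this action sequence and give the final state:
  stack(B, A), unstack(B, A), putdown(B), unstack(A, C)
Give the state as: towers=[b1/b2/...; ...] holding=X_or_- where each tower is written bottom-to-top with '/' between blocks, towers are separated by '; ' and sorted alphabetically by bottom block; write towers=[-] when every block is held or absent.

towers=[B; E/D/C] holding=A

step 1 (stack(B, A)): towers=[E/D/C/A/B] holding=-
step 2 (unstack(B, A)): towers=[E/D/C/A] holding=B
step 3 (putdown(B)): towers=[B; E/D/C/A] holding=-
step 4 (unstack(A, C)): towers=[B; E/D/C] holding=A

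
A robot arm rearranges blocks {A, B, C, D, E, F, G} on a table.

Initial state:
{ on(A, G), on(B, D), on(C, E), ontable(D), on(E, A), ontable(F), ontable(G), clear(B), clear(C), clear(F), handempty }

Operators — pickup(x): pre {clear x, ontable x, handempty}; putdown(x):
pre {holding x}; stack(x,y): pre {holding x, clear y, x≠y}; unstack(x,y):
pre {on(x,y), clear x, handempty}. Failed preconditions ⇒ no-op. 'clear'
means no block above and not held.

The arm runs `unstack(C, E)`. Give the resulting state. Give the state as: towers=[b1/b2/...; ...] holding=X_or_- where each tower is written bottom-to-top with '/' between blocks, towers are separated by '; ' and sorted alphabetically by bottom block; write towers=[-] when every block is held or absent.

towers=[D/B; F; G/A/E] holding=C

before: towers=[D/B; F; G/A/E/C] holding=-
pre[unstack(C, E)]: on(C,E) yes, clear(C) yes, handempty yes
all met → apply unstack(C, E)
after:  towers=[D/B; F; G/A/E] holding=C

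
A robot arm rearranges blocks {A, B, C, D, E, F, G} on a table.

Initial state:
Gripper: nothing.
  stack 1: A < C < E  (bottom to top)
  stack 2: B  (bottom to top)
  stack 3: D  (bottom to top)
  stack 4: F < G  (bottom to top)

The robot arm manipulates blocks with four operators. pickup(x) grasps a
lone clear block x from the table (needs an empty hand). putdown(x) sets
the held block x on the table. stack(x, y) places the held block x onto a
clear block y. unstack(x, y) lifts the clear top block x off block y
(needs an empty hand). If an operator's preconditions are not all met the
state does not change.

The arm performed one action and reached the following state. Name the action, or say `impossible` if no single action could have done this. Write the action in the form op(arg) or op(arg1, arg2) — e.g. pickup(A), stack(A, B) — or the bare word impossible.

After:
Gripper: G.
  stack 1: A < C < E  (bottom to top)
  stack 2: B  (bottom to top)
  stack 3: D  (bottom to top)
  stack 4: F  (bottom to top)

target: towers=[A/C/E; B; D; F] holding=G
         pickup(B) → towers=[A/C/E; D; F/G] holding=B
     unstack(G, F) → towers=[A/C/E; B; D; F] holding=G  ← match
         pickup(D) → towers=[A/C/E; B; F/G] holding=D
     unstack(E, C) → towers=[A/C; B; D; F/G] holding=E

unstack(G, F)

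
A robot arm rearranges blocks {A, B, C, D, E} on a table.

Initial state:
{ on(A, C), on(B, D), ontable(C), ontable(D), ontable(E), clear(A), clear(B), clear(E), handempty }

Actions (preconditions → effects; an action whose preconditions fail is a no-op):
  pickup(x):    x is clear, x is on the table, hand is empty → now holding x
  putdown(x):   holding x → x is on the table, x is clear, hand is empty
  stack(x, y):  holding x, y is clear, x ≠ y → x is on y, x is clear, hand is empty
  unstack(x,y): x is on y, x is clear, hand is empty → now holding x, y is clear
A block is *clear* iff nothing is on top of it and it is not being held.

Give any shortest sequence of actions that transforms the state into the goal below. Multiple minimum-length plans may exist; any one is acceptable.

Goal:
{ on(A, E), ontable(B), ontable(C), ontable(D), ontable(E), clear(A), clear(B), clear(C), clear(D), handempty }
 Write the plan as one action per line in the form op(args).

step 1 (unstack(B, D)): towers=[C/A; D; E] holding=B
step 2 (putdown(B)): towers=[B; C/A; D; E] holding=-
step 3 (unstack(A, C)): towers=[B; C; D; E] holding=A
step 4 (stack(A, E)): towers=[B; C; D; E/A] holding=-
goal check: towers=[B; C; D; E/A] holding=- — reached (length 4, optimal by BFS)

unstack(B, D)
putdown(B)
unstack(A, C)
stack(A, E)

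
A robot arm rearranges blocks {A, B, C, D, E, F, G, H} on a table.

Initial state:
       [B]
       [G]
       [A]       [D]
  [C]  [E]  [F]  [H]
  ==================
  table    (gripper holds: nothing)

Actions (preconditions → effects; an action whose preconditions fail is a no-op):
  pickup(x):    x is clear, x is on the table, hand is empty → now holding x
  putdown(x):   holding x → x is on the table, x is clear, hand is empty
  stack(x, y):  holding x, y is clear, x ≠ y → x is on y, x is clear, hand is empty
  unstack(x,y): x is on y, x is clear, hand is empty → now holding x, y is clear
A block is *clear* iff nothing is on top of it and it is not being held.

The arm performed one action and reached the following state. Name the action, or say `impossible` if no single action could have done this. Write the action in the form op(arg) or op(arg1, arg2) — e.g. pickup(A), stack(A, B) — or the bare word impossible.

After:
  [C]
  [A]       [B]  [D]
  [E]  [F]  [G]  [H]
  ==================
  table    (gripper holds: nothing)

target: towers=[E/A/C; F; G/B; H/D] holding=-
     unstack(B, G) → towers=[C; E/A/G; F; H/D] holding=B
         pickup(F) → towers=[C; E/A/G/B; H/D] holding=F
     unstack(D, H) → towers=[C; E/A/G/B; F; H] holding=D
         pickup(C) → towers=[E/A/G/B; F; H/D] holding=C
none of the 4 applicable actions match → impossible

impossible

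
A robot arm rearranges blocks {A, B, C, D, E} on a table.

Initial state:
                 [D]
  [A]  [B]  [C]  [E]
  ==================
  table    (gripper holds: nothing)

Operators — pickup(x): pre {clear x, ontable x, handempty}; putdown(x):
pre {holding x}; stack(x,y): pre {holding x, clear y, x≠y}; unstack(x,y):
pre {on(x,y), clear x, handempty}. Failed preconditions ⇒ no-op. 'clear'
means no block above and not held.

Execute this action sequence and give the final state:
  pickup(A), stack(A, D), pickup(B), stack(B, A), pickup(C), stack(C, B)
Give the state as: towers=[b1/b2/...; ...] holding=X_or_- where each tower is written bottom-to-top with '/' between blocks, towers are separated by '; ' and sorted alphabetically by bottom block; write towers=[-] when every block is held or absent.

step 1 (pickup(A)): towers=[B; C; E/D] holding=A
step 2 (stack(A, D)): towers=[B; C; E/D/A] holding=-
step 3 (pickup(B)): towers=[C; E/D/A] holding=B
step 4 (stack(B, A)): towers=[C; E/D/A/B] holding=-
step 5 (pickup(C)): towers=[E/D/A/B] holding=C
step 6 (stack(C, B)): towers=[E/D/A/B/C] holding=-

towers=[E/D/A/B/C] holding=-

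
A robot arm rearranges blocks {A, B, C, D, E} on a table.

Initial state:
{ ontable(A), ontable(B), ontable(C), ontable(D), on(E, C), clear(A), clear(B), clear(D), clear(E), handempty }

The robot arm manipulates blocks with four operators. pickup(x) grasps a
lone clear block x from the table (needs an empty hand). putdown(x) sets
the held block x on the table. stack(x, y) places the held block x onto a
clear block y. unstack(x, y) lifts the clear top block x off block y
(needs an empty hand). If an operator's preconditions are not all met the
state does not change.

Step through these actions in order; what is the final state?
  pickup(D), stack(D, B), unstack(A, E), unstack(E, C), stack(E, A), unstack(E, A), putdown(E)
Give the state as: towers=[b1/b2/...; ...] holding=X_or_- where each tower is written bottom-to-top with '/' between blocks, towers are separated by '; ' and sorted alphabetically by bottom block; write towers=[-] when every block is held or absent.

towers=[A; B/D; C; E] holding=-

step 1 (pickup(D)): towers=[A; B; C/E] holding=D
step 2 (stack(D, B)): towers=[A; B/D; C/E] holding=-
step 3 (unstack(A, E)) [no-op]: towers=[A; B/D; C/E] holding=-
step 4 (unstack(E, C)): towers=[A; B/D; C] holding=E
step 5 (stack(E, A)): towers=[A/E; B/D; C] holding=-
step 6 (unstack(E, A)): towers=[A; B/D; C] holding=E
step 7 (putdown(E)): towers=[A; B/D; C; E] holding=-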